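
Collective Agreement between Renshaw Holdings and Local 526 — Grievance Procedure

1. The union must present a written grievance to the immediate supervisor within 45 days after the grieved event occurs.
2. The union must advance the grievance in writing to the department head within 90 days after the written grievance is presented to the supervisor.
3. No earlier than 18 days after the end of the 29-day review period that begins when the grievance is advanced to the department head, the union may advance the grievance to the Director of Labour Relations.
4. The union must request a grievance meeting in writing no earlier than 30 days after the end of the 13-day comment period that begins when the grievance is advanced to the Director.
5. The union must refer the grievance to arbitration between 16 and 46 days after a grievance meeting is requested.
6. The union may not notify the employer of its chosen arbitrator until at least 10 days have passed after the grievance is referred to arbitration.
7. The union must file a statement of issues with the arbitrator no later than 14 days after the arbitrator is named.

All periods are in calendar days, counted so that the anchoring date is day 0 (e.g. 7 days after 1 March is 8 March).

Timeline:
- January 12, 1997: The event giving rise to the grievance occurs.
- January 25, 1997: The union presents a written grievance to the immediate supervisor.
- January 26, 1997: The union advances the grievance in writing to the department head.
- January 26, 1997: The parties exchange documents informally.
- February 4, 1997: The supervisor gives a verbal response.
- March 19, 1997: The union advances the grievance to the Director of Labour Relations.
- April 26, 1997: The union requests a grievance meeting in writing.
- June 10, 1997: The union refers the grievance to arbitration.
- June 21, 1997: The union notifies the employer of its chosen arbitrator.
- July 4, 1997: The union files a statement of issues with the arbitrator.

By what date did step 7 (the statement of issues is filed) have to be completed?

Step 7 runs from June 21, 1997, when the arbitrator is named. 14 days after June 21, 1997 is July 5, 1997.

July 5, 1997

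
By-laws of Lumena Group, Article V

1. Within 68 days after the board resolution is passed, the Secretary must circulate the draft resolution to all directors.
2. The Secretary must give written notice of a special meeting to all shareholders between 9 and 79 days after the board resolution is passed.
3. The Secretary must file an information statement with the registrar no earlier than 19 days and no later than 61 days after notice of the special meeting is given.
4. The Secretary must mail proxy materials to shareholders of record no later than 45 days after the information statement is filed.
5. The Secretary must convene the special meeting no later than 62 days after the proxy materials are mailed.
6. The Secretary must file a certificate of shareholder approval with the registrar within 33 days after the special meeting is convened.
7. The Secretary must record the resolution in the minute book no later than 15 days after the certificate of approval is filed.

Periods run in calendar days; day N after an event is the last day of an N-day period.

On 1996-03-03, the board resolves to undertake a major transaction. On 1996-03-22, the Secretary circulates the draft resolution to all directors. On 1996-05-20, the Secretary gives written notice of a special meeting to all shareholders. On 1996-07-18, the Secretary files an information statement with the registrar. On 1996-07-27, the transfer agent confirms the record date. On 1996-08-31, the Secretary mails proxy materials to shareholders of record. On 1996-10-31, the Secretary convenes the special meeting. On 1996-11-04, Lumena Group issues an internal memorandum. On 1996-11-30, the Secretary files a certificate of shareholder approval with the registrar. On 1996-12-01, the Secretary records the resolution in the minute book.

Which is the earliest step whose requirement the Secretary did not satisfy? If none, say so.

None — every step was satisfied

Step 1 — counting 68 days from 1996-03-03 (when the board resolution is passed) gives a deadline of 1996-05-10; completed 1996-03-22, before the deadline.
Step 2 — 9 and 79 days from 1996-03-03 (when the board resolution is passed) are 1996-03-12 and 1996-05-21 respectively; done 1996-05-20 — within the window.
Step 3 — 19 and 61 days from 1996-05-20 (when notice of the special meeting is given) are 1996-06-08 and 1996-07-20 respectively; done 1996-07-18 — within the window.
Step 4 — counting 45 days from 1996-07-18 (when the information statement is filed) gives a deadline of 1996-09-01; completed 1996-08-31, before the deadline.
Step 5 — counting 62 days from 1996-08-31 (when the proxy materials are mailed) gives a deadline of 1996-11-01; done 1996-10-31 — timely.
Step 6 — counting 33 days from 1996-10-31 (when the special meeting is convened) gives a deadline of 1996-12-03; done 1996-11-30 — timely.
Step 7 — counting 15 days from 1996-11-30 (when the certificate of approval is filed) gives a deadline of 1996-12-15; 1996-12-01 is within that limit.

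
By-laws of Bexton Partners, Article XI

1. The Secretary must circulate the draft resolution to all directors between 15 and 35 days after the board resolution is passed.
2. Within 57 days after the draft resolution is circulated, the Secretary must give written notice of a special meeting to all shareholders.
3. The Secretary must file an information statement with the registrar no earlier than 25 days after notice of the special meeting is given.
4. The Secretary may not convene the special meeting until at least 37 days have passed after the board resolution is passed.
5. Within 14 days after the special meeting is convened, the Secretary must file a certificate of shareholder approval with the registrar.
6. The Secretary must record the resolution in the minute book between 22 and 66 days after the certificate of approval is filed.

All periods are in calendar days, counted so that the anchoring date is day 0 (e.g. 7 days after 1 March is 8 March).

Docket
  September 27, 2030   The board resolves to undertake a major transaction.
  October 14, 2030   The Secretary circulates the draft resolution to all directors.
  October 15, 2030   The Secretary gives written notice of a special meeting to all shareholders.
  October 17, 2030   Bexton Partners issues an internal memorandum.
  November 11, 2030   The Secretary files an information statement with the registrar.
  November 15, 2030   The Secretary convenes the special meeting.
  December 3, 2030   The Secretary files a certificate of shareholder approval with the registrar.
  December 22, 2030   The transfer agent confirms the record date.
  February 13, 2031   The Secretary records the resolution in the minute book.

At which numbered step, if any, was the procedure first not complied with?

Step 5

Step 1 — 15 and 35 days from September 27, 2030 (when the board resolution is passed) are October 12, 2030 and November 1, 2030 respectively; done October 14, 2030 — within the window.
Step 2 — counting 57 days from October 14, 2030 (when the draft resolution is circulated) gives a deadline of December 10, 2030; October 15, 2030 is within that limit.
Step 3 — must wait 25 days from October 15, 2030 (when notice of the special meeting is given), so not before November 9, 2030; done November 11, 2030 — permitted.
Step 4 — must wait 37 days from September 27, 2030 (when the board resolution is passed), so not before November 3, 2030; done November 15, 2030 — permitted.
Step 5 — counting 14 days from November 15, 2030 (when the special meeting is convened) gives a deadline of November 29, 2030; done December 3, 2030 — 4 days late.
Later steps need not be reached.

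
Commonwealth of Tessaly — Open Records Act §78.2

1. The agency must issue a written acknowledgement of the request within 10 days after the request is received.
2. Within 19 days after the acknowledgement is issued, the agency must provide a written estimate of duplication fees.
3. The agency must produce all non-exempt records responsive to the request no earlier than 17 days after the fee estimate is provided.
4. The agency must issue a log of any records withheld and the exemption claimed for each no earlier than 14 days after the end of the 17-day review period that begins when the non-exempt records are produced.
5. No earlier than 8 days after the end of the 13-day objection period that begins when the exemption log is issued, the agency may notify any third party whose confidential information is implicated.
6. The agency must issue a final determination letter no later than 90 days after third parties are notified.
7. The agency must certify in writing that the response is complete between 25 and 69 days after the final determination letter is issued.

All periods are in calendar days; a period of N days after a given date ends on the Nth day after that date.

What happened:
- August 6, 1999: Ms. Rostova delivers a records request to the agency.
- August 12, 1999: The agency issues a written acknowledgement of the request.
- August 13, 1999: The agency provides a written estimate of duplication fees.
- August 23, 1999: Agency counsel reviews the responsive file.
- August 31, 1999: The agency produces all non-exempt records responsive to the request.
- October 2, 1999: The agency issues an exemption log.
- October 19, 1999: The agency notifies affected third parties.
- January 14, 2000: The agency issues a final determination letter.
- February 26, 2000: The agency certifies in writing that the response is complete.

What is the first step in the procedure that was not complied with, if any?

Step 1: 10 days after August 6, 1999 (when the request is received) is August 16, 1999; completed August 12, 1999, before the deadline.
Step 2: 19 days after August 12, 1999 (when the acknowledgement is issued) is August 31, 1999; August 13, 1999 is within that limit.
Step 3: the earliest permitted date is 17 days after August 13, 1999 (when the fee estimate is provided), i.e. August 30, 1999; done August 31, 1999 — permitted.
Step 4: the earliest permitted date is 14 days after September 17, 1999 (end of the 17-day review period, which began when the non-exempt records are produced on August 31, 1999), i.e. October 1, 1999; done October 2, 1999, after the minimum wait.
Step 5: the earliest permitted date is 8 days after October 15, 1999 (end of the 13-day objection period, which began when the exemption log is issued on October 2, 1999), i.e. October 23, 1999; done October 19, 1999 — 4 days too early.
The procedure was therefore not followed at step 5.

Step 5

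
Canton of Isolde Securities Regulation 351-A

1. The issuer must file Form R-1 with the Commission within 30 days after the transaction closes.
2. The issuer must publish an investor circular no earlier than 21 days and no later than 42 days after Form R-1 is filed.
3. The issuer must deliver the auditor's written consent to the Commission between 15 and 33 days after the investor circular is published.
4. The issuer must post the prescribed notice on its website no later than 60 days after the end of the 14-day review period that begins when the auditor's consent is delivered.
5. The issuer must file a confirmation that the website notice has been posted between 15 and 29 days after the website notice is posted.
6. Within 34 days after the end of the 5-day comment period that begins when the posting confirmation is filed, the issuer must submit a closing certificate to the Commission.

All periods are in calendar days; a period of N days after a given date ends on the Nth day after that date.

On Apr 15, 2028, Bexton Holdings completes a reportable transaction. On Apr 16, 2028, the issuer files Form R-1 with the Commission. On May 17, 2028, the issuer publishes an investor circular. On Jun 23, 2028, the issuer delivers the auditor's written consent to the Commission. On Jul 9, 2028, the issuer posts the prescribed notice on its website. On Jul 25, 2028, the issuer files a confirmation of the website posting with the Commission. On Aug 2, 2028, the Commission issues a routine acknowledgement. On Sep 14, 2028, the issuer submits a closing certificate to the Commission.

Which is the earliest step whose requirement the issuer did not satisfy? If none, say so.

Step 3

Step 1: 30 days after Apr 15, 2028 (when the transaction closes) is May 15, 2028; completed Apr 16, 2028, before the deadline.
Step 2: the window is 21–42 days after Apr 16, 2028 (when Form R-1 is filed), so May 7, 2028 through May 28, 2028; done May 17, 2028, which is between those dates.
Step 3: the window is 15–33 days after May 17, 2028 (when the investor circular is published), so Jun 1, 2028 through Jun 19, 2028; Jun 23, 2028 is 4 days past the end of the window.
That is the first point of non-compliance.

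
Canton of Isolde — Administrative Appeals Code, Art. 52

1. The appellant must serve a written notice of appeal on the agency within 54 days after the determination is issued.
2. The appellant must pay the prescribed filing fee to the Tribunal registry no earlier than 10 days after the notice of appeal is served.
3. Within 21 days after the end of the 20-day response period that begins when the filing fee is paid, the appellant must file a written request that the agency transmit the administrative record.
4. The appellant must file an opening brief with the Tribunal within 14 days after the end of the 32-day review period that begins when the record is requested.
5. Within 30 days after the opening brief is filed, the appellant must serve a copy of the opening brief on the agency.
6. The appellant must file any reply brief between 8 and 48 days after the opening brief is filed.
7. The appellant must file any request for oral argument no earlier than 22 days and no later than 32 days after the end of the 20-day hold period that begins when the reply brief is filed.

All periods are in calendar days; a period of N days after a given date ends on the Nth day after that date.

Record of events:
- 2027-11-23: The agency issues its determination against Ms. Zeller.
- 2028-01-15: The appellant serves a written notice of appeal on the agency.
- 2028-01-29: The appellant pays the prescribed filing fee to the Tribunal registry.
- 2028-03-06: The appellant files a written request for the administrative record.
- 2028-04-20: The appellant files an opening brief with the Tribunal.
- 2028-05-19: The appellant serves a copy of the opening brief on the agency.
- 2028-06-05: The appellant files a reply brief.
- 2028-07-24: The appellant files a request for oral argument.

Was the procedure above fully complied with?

Yes

(1) due by 2027-11-23 + 54 days = 2028-01-16; completed 2028-01-15, before the deadline.
(2) permitted from 2028-01-15 + 10 days = 2028-01-25 onward; 2028-01-29 is on or after that date.
(3) due by 2028-02-18 + 21 days = 2028-03-10; completed 2028-03-06, before the deadline.
(4) due by 2028-04-07 + 14 days = 2028-04-21; done 2028-04-20 — timely.
(5) due by 2028-04-20 + 30 days = 2028-05-20; done 2028-05-19 — timely.
(6) the permitted window runs from 2028-04-20 + 8 = 2028-04-28 to 2028-04-20 + 48 = 2028-06-07; 2028-06-05 falls inside that range.
(7) the permitted window runs from 2028-06-25 + 22 = 2028-07-17 to 2028-06-25 + 32 = 2028-07-27; done 2028-07-24 — within the window.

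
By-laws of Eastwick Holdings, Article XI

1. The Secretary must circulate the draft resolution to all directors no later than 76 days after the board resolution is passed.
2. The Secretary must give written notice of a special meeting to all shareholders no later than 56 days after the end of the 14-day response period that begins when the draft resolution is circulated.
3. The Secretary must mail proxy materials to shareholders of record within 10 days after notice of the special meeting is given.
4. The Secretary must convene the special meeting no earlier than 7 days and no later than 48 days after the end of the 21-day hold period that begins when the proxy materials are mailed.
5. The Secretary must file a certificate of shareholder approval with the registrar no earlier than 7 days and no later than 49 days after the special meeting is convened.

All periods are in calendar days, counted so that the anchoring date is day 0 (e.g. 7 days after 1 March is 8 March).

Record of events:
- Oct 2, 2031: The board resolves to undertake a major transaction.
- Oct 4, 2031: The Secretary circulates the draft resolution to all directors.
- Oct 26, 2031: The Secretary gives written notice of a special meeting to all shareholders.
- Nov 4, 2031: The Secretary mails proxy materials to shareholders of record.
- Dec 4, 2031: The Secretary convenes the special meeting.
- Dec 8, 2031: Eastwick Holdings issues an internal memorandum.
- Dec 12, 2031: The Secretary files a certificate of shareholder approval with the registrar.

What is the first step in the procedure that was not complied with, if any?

Step 1: 76 days after Oct 2, 2031 (when the board resolution is passed) is Dec 17, 2031; done Oct 4, 2031 — timely.
Step 2: 56 days after Oct 18, 2031 (end of the 14-day response period, which began when the draft resolution is circulated on Oct 4, 2031) is Dec 13, 2031; completed Oct 26, 2031, before the deadline.
Step 3: 10 days after Oct 26, 2031 (when notice of the special meeting is given) is Nov 5, 2031; Nov 4, 2031 is within that limit.
Step 4: the window is 7–48 days after Nov 25, 2031 (end of the 21-day hold period, which began when the proxy materials are mailed on Nov 4, 2031), so Dec 2, 2031 through Jan 12, 2032; done Dec 4, 2031, which is between those dates.
Step 5: the window is 7–49 days after Dec 4, 2031 (when the special meeting is convened), so Dec 11, 2031 through Jan 22, 2032; done Dec 12, 2031 — within the window.

None — every step was satisfied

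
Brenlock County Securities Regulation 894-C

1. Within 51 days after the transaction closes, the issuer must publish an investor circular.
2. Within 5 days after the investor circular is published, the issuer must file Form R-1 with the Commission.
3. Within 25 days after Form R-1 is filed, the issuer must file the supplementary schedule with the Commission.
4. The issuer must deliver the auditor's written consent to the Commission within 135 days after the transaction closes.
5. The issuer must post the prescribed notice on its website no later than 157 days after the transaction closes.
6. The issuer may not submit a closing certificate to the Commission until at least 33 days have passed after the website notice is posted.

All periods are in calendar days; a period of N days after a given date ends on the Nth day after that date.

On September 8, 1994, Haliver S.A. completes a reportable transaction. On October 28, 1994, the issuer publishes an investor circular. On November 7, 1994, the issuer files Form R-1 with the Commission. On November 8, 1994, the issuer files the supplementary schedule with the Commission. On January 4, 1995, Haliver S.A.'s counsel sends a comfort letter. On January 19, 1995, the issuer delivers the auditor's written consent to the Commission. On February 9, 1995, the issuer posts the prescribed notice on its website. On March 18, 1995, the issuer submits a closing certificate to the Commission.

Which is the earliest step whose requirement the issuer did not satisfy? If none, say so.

Step 2

Step 1 — counting 51 days from September 8, 1994 (when the transaction closes) gives a deadline of October 29, 1994; October 28, 1994 is within that limit.
Step 2 — counting 5 days from October 28, 1994 (when the investor circular is published) gives a deadline of November 2, 1994; not done until November 7, 1994, 5 days after the deadline.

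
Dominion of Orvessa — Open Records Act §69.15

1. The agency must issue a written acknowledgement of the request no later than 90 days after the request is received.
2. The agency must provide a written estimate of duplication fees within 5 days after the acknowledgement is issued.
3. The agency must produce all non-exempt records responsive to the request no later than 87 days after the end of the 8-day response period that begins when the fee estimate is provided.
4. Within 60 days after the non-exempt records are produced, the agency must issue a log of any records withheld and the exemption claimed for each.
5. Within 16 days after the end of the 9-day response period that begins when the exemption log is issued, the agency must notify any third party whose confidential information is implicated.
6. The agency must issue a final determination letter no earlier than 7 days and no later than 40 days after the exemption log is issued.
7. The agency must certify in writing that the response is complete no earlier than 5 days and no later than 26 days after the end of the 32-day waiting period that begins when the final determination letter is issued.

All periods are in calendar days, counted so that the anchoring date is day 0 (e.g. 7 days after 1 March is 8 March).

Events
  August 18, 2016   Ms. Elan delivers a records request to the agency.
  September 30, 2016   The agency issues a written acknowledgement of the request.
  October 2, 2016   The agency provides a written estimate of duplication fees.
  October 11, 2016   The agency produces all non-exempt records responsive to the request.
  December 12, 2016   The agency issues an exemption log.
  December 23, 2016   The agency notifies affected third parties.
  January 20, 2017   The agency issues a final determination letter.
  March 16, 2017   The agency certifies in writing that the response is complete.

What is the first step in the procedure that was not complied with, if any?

Step 4

Step 1: 90 days after August 18, 2016 (when the request is received) is November 16, 2016; September 30, 2016 is within that limit.
Step 2: 5 days after September 30, 2016 (when the acknowledgement is issued) is October 5, 2016; October 2, 2016 is within that limit.
Step 3: 87 days after October 10, 2016 (end of the 8-day response period, which began when the fee estimate is provided on October 2, 2016) is January 5, 2017; October 11, 2016 is within that limit.
Step 4: 60 days after October 11, 2016 (when the non-exempt records are produced) is December 10, 2016; done December 12, 2016 — 2 days late.
That is the first point of non-compliance.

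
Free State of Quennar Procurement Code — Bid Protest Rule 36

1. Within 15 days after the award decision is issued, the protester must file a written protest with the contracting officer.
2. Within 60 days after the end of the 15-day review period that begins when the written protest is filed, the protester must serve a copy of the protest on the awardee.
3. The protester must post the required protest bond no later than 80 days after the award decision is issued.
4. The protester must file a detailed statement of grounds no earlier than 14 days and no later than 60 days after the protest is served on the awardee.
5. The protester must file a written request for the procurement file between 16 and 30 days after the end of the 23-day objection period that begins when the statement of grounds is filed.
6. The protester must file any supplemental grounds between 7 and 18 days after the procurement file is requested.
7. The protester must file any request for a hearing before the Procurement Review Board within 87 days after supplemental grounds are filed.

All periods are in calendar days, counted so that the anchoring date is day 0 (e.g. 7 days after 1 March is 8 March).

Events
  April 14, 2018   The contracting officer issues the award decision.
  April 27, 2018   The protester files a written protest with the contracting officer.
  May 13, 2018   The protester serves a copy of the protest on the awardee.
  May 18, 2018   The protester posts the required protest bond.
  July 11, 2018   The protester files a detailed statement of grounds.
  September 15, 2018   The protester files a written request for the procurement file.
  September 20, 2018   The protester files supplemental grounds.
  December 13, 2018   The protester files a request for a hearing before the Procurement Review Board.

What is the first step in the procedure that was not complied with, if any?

Step 5

Step 1 — counting 15 days from April 14, 2018 (when the award decision is issued) gives a deadline of April 29, 2018; completed April 27, 2018, before the deadline.
Step 2 — counting 60 days from May 12, 2018 (end of the 15-day review period, which began when the written protest is filed on April 27, 2018) gives a deadline of July 11, 2018; May 13, 2018 is within that limit.
Step 3 — counting 80 days from April 14, 2018 (when the award decision is issued) gives a deadline of July 3, 2018; May 18, 2018 is within that limit.
Step 4 — 14 and 60 days from May 13, 2018 (when the protest is served on the awardee) are May 27, 2018 and July 12, 2018 respectively; July 11, 2018 falls inside that range.
Step 5 — 16 and 30 days from August 3, 2018 (end of the 23-day objection period, which began when the statement of grounds is filed on July 11, 2018) are August 19, 2018 and September 2, 2018 respectively; done September 15, 2018 — 13 days after the window closed.
The procedure was therefore not followed at step 5.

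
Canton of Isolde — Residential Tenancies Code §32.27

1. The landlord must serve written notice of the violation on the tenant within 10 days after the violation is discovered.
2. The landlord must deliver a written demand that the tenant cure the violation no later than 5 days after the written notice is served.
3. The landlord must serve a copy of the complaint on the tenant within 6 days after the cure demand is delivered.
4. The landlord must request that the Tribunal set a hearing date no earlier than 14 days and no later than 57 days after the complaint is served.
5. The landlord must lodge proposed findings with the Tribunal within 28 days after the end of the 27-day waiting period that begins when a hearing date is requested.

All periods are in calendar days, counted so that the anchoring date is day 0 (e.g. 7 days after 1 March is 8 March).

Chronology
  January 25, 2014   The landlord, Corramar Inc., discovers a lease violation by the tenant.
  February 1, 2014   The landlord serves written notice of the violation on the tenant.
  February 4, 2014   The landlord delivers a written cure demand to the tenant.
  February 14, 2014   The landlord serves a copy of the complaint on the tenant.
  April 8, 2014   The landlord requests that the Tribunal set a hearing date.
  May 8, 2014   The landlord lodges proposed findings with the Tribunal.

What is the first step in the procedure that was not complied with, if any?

Step 3

Step 1 — counting 10 days from January 25, 2014 (when the violation is discovered) gives a deadline of February 4, 2014; February 1, 2014 is within that limit.
Step 2 — counting 5 days from February 1, 2014 (when the written notice is served) gives a deadline of February 6, 2014; done February 4, 2014 — timely.
Step 3 — counting 6 days from February 4, 2014 (when the cure demand is delivered) gives a deadline of February 10, 2014; not done until February 14, 2014, 4 days after the deadline.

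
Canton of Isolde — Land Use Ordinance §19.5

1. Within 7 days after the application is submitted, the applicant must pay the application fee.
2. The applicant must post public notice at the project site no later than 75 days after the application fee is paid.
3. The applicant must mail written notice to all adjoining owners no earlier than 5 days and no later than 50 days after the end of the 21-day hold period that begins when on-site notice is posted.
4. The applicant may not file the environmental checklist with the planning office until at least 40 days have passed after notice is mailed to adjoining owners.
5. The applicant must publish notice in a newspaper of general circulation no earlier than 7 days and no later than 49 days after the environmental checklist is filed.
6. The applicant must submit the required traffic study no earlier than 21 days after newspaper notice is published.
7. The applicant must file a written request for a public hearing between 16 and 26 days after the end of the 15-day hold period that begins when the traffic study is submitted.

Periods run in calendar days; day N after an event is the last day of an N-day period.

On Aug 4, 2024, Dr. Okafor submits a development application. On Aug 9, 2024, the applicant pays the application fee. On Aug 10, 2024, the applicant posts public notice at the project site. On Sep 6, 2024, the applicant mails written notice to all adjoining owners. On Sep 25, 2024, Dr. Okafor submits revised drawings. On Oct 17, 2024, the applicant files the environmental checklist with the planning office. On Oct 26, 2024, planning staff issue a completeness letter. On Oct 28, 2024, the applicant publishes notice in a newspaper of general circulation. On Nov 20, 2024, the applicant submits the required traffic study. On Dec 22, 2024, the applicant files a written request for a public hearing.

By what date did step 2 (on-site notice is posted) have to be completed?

Step 2 runs from Aug 9, 2024, when the application fee is paid. 75 days after Aug 9, 2024 is Oct 23, 2024.

Oct 23, 2024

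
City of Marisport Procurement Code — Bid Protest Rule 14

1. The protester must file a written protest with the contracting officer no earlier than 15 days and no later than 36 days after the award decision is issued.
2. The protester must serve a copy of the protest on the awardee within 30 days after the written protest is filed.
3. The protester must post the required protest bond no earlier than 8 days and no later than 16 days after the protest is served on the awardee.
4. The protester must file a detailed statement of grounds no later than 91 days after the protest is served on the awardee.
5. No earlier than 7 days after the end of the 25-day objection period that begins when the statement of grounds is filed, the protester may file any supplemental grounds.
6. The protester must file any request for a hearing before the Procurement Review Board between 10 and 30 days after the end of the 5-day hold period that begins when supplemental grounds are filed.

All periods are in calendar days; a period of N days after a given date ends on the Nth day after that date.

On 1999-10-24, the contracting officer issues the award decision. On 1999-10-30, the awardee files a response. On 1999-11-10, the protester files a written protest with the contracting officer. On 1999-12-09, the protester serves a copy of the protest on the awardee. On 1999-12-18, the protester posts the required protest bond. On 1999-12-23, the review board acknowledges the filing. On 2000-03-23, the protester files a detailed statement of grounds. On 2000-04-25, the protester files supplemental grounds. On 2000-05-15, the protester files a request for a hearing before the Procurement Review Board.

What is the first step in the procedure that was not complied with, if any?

Step 1 — 15 and 36 days from 1999-10-24 (when the award decision is issued) are 1999-11-08 and 1999-11-29 respectively; done 1999-11-10 — within the window.
Step 2 — counting 30 days from 1999-11-10 (when the written protest is filed) gives a deadline of 1999-12-10; completed 1999-12-09, before the deadline.
Step 3 — 8 and 16 days from 1999-12-09 (when the protest is served on the awardee) are 1999-12-17 and 1999-12-25 respectively; 1999-12-18 falls inside that range.
Step 4 — counting 91 days from 1999-12-09 (when the protest is served on the awardee) gives a deadline of 2000-03-09; 2000-03-23 misses that deadline by 14 days.

Step 4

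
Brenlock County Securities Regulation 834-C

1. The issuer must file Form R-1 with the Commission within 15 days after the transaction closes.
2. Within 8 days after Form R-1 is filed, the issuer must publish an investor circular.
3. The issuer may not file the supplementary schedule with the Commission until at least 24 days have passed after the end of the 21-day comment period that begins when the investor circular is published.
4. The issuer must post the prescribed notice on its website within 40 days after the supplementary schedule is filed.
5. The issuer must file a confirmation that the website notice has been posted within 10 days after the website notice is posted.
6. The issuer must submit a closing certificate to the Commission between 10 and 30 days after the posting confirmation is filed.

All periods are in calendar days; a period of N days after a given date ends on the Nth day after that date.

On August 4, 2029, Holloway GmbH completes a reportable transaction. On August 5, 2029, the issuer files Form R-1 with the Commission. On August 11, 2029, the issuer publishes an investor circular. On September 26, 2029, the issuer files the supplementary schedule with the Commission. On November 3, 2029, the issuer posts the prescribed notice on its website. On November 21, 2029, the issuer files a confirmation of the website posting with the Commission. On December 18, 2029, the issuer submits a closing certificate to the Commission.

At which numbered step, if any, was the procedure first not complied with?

Step 5

(1) due by August 4, 2029 + 15 days = August 19, 2029; August 5, 2029 is within that limit.
(2) due by August 5, 2029 + 8 days = August 13, 2029; August 11, 2029 is within that limit.
(3) permitted from September 1, 2029 + 24 days = September 25, 2029 onward; done September 26, 2029 — permitted.
(4) due by September 26, 2029 + 40 days = November 5, 2029; November 3, 2029 is within that limit.
(5) due by November 3, 2029 + 10 days = November 13, 2029; done November 21, 2029 — 8 days late.
That is the first point of non-compliance.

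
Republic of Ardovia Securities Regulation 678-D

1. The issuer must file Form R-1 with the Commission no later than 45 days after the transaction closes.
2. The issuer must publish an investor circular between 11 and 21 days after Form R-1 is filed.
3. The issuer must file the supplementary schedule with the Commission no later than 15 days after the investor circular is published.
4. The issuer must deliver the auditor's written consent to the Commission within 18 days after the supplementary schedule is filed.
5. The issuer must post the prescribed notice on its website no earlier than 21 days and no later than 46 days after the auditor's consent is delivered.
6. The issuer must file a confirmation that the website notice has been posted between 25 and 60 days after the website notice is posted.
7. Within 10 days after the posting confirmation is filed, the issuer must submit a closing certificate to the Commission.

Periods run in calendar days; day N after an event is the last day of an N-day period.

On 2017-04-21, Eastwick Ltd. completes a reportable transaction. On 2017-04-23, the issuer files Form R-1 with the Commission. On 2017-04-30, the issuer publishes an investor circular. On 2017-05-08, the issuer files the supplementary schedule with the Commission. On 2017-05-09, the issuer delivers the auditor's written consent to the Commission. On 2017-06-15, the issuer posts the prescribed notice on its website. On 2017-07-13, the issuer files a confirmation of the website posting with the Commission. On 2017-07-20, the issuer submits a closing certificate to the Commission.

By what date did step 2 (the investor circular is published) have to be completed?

2017-05-14

Step 2 runs from 2017-04-23, when Form R-1 is filed. The window is 11–21 days after 2017-04-23; it closes on 2017-05-14.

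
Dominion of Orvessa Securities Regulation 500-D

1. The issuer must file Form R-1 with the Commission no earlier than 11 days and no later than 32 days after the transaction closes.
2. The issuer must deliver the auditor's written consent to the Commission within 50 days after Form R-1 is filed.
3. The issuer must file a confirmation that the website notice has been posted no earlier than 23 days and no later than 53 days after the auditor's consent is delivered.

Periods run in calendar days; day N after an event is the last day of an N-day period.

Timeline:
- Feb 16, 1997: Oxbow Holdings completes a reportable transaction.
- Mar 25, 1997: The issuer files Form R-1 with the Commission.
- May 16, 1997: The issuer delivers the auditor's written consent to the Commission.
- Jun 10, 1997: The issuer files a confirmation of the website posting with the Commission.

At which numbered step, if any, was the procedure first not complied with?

Step 1

(1) the permitted window runs from Feb 16, 1997 + 11 = Feb 27, 1997 to Feb 16, 1997 + 32 = Mar 20, 1997; done Mar 25, 1997 — 5 days after the window closed.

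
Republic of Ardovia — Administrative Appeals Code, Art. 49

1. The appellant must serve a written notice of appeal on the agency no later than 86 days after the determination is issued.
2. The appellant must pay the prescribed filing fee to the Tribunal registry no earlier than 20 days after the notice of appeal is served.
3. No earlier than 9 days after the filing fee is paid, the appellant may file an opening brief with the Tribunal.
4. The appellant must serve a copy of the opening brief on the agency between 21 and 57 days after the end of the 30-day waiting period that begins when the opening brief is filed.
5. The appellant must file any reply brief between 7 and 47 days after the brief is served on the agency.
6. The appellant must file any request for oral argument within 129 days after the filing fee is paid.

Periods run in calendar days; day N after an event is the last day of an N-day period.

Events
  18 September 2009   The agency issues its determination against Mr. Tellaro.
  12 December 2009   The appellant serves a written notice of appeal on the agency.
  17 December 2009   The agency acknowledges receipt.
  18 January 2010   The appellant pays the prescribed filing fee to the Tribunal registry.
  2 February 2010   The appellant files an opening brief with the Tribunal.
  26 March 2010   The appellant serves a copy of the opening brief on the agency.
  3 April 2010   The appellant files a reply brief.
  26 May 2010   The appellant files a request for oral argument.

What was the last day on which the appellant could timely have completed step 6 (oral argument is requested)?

27 May 2010

Step 6 runs from 18 January 2010, when the filing fee is paid. 129 days after 18 January 2010 is 27 May 2010.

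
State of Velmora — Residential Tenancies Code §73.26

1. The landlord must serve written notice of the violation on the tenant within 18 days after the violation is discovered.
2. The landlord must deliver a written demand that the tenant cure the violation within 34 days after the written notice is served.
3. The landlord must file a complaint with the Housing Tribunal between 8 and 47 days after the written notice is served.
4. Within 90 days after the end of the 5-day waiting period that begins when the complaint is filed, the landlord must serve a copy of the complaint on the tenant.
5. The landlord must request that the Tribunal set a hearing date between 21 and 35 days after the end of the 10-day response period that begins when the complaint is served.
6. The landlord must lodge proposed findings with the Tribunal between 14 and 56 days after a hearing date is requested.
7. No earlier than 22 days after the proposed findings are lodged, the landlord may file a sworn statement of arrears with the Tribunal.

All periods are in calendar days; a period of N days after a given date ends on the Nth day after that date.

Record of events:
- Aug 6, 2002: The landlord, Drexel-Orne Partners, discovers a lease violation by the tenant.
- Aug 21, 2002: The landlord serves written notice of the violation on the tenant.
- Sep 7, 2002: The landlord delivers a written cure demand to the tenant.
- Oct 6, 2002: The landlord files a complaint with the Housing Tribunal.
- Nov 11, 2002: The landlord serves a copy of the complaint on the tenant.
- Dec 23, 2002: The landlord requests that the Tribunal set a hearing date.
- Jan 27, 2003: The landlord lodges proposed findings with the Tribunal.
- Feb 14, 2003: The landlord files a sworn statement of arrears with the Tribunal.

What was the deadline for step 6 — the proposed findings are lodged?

Step 6 runs from Dec 23, 2002, when a hearing date is requested. The window is 14–56 days after Dec 23, 2002; it closes on Feb 17, 2003.

Feb 17, 2003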